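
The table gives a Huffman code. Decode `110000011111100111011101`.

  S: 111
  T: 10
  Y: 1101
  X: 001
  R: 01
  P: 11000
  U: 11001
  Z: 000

PXSUYY

Read left to right; each codeword is recognised as soon as it completes (prefix code):
  11000→P | 001→X | 111→S | 11001→U | 1101→Y | 1101→Y
Decoded message: PXSUYY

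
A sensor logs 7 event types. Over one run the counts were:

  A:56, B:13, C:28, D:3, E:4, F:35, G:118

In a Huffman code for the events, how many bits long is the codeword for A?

2

Repeatedly merge the two smallest:
combine D(3), E(4) → 7
combine 7, B(13) → 20
combine 20, C(28) → 48
combine F(35), 48 → 83
combine A(56), 83 → 139
combine G(118), 139 → 257
A sits 2 levels below the root, so its codeword is 2 bits.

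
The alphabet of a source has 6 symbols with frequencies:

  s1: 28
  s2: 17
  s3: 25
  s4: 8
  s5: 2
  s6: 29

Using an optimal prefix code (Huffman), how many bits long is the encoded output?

255

Build the Huffman tree bottom-up:
combine s5(2), s4(8) → 10
combine 10, s2(17) → 27
combine s3(25), 27 → 52
combine s1(28), s6(29) → 57
combine 52, 57 → 109
Each symbol's bit-cost is frequency × depth; summing gives 255 bits (equivalently 10 + 27 + 52 + 57 + 109).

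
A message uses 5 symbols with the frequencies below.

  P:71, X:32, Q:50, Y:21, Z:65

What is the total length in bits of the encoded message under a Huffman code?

531

Build the Huffman tree bottom-up:
Y(21) + X(32) → 53
Q(50) + 53 → 103
Z(65) + P(71) → 136
103 + 136 → 239
Total encoded bits = sum of merged weights = 53 + 103 + 136 + 239 = 531.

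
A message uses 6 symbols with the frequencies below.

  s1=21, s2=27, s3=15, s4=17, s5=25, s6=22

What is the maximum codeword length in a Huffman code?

Merge the two lowest-weight nodes at each step:
s3(15) + s4(17) → 32
s1(21) + s6(22) → 43
s5(25) + s2(27) → 52
32 + 43 → 75
52 + 75 → 127
Maximum depth reached is 3.

3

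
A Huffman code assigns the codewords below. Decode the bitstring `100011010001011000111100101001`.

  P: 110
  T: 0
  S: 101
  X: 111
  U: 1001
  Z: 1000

ZPZSZXUTU

Read left to right; each codeword is recognised as soon as it completes (prefix code):
  1000→Z | 110→P | 1000→Z | 101→S | 1000→Z | 111→X | 1001→U | 0→T | 1001→U
Decoded message: ZPZSZXUTU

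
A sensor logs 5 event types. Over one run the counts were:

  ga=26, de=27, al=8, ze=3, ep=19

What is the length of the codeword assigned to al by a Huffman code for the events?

3

Repeatedly merge the two smallest:
ze(3) + al(8) → 11
11 + ep(19) → 30
ga(26) + de(27) → 53
30 + 53 → 83
al sits 3 levels below the root, so its codeword is 3 bits.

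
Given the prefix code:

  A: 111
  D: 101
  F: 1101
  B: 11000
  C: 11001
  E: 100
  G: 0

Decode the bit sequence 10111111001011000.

Read left to right; each codeword is recognised as soon as it completes (prefix code):
  101→D | 111→A | 11001→C | 0→G | 11000→B
Decoded message: DACGB

DACGB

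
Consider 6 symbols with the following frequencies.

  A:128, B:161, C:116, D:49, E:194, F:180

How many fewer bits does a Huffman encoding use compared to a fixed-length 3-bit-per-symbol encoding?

374

Fixed-length: 3 bits × 828 symbols = 2484 bits.
Huffman merges:
D(49) + C(116) → 165
A(128) + B(161) → 289
165 + F(180) → 345
E(194) + 289 → 483
345 + 483 → 828
Huffman total = 165 + 289 + 345 + 483 + 828 = 2110 bits.
Saving = 2484 − 2110 = 374 bits.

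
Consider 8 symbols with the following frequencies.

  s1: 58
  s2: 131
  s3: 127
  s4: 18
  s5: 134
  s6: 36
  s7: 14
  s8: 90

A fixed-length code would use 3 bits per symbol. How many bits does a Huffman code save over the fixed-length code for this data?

166

Fixed-length: 3 bits × 608 symbols = 1824 bits.
Huffman merges:
combine s7(14), s4(18) → 32
combine 32, s6(36) → 68
combine s1(58), 68 → 126
combine s8(90), 126 → 216
combine s3(127), s2(131) → 258
combine s5(134), 216 → 350
combine 258, 350 → 608
Huffman total = 32 + 68 + 126 + 216 + 258 + 350 + 608 = 1658 bits.
Saving = 1824 − 1658 = 166 bits.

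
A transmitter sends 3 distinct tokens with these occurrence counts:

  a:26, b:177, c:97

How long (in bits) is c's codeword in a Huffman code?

2

Huffman merges, smallest pair first:
merge a(26) and c(97): 123
merge 123 and b(177): 300
c sits 2 levels below the root, so its codeword is 2 bits.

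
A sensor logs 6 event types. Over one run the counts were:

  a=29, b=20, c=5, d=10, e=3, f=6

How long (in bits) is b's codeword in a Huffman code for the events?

Repeatedly merge the two smallest:
merge e(3) and c(5): 8
merge f(6) and 8: 14
merge d(10) and 14: 24
merge b(20) and 24: 44
merge a(29) and 44: 73
The subtree containing b is merged 2 times, so code length = 2.

2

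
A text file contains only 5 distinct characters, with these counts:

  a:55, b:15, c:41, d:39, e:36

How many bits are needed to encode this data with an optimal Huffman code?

Greedily combine the two least-frequent nodes:
combine b(15), e(36) → 51
combine d(39), c(41) → 80
combine 51, a(55) → 106
combine 80, 106 → 186
Total encoded bits = sum of merged weights = 51 + 80 + 106 + 186 = 423.

423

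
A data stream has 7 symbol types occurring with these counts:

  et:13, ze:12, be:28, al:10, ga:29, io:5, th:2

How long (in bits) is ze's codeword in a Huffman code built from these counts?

3

Repeatedly merge the two smallest:
combine th(2), io(5) → 7
combine 7, al(10) → 17
combine ze(12), et(13) → 25
combine 17, 25 → 42
combine be(28), ga(29) → 57
combine 42, 57 → 99
ze sits 3 levels below the root, so its codeword is 3 bits.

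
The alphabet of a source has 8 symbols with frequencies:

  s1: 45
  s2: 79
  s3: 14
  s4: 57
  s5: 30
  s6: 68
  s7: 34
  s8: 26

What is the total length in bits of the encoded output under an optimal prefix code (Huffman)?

1016

Build the Huffman tree bottom-up:
merge s3(14) and s8(26): 40
merge s5(30) and s7(34): 64
merge 40 and s1(45): 85
merge s4(57) and 64: 121
merge s6(68) and s2(79): 147
merge 85 and 121: 206
merge 147 and 206: 353
Each symbol's bit-cost is frequency × depth; summing gives 1016 bits (equivalently 40 + 64 + 85 + 121 + 147 + 206 + 353).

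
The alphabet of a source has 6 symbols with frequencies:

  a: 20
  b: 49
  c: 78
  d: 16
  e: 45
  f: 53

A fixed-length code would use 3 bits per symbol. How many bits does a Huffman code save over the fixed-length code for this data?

Fixed-length: 3 bits × 261 symbols = 783 bits.
Huffman merges:
merge d(16) and a(20): 36
merge 36 and e(45): 81
merge b(49) and f(53): 102
merge c(78) and 81: 159
merge 102 and 159: 261
Huffman total = 36 + 81 + 102 + 159 + 261 = 639 bits.
Saving = 783 − 639 = 144 bits.

144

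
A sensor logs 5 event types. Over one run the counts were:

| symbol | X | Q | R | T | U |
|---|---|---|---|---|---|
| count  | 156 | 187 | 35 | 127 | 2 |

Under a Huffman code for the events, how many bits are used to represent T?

3

Repeatedly merge the two smallest:
U(2) + R(35) → 37
37 + T(127) → 164
X(156) + 164 → 320
Q(187) + 320 → 507
T's leaf is at depth 3, giving a 3-bit codeword.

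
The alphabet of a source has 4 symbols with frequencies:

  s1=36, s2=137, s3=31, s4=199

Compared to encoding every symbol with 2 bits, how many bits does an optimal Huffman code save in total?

132

Fixed-length: 2 bits × 403 symbols = 806 bits.
Huffman merges:
merge s3(31) and s1(36): 67
merge 67 and s2(137): 204
merge s4(199) and 204: 403
Huffman total = 67 + 204 + 403 = 674 bits.
Saving = 806 − 674 = 132 bits.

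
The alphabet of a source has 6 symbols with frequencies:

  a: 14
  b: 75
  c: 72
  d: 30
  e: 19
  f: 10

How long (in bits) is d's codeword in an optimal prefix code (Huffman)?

3

Huffman merges, smallest pair first:
f(10) + a(14) → 24
e(19) + 24 → 43
d(30) + 43 → 73
c(72) + 73 → 145
b(75) + 145 → 220
The subtree containing d is merged 3 times, so code length = 3.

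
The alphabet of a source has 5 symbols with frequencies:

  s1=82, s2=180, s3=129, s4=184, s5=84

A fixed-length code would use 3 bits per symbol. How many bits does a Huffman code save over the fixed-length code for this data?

493

Fixed-length: 3 bits × 659 symbols = 1977 bits.
Huffman merges:
merge s1(82) and s5(84): 166
merge s3(129) and 166: 295
merge s2(180) and s4(184): 364
merge 295 and 364: 659
Huffman total = 166 + 295 + 364 + 659 = 1484 bits.
Saving = 1977 − 1484 = 493 bits.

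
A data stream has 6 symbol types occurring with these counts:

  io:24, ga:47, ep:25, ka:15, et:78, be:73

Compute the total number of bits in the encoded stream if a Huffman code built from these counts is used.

Build the Huffman tree bottom-up:
merge ka(15) and io(24): 39
merge ep(25) and 39: 64
merge ga(47) and 64: 111
merge be(73) and et(78): 151
merge 111 and 151: 262
Total encoded bits = sum of merged weights = 39 + 64 + 111 + 151 + 262 = 627.

627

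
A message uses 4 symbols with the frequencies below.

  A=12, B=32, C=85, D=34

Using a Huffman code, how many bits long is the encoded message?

285

Build the Huffman tree bottom-up:
A(12) + B(32) → 44
D(34) + 44 → 78
78 + C(85) → 163
The encoded length is the sum of every internal node's weight: 44 + 78 + 163 = 285 bits.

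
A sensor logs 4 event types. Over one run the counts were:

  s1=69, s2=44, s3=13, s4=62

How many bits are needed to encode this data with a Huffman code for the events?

Build the Huffman tree bottom-up:
merge s3(13) and s2(44): 57
merge 57 and s4(62): 119
merge s1(69) and 119: 188
Total encoded bits = sum of merged weights = 57 + 119 + 188 = 364.

364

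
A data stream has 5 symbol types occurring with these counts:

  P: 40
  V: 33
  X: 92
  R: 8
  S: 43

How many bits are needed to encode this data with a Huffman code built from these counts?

Build the Huffman tree bottom-up:
R(8) + V(33) → 41
P(40) + 41 → 81
S(43) + 81 → 124
X(92) + 124 → 216
Total encoded bits = sum of merged weights = 41 + 81 + 124 + 216 = 462.

462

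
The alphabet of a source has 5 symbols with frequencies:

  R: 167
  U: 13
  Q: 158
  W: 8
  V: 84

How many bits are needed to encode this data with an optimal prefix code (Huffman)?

819

Greedily combine the two least-frequent nodes:
combine W(8), U(13) → 21
combine 21, V(84) → 105
combine 105, Q(158) → 263
combine R(167), 263 → 430
Total encoded bits = sum of merged weights = 21 + 105 + 263 + 430 = 819.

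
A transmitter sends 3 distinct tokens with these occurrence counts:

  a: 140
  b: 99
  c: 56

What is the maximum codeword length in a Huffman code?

Merge the two lowest-weight nodes at each step:
combine c(56), b(99) → 155
combine a(140), 155 → 295
The rarest symbols sit at the bottom; the longest codeword is 2 bits.

2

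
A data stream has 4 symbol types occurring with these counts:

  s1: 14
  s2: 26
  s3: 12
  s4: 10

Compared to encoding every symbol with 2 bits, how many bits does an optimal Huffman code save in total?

Fixed-length: 2 bits × 62 symbols = 124 bits.
Huffman merges:
combine s4(10), s3(12) → 22
combine s1(14), 22 → 36
combine s2(26), 36 → 62
Huffman total = 22 + 36 + 62 = 120 bits.
Saving = 124 − 120 = 4 bits.

4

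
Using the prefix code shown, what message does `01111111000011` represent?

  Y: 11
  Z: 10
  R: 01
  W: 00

RYYYWWY

Read left to right; each codeword is recognised as soon as it completes (prefix code):
  01→R | 11→Y | 11→Y | 11→Y | 00→W | 00→W | 11→Y
Decoded message: RYYYWWY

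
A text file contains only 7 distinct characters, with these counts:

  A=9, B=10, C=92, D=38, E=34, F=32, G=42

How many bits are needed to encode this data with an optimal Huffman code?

656

Merge the two smallest weights repeatedly:
merge A(9) and B(10): 19
merge 19 and F(32): 51
merge E(34) and D(38): 72
merge G(42) and 51: 93
merge 72 and C(92): 164
merge 93 and 164: 257
Total encoded bits = sum of merged weights = 19 + 51 + 72 + 93 + 164 + 257 = 656.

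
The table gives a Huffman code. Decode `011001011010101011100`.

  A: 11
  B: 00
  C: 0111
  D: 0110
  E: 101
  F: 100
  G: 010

Read left to right; each codeword is recognised as soon as it completes (prefix code):
  0110→D | 010→G | 11→A | 010→G | 101→E | 0111→C | 00→B
Decoded message: DGAGECB

DGAGECB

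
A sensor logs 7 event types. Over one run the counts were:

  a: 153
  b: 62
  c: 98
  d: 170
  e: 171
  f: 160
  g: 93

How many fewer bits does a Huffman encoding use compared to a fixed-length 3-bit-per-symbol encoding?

186

Fixed-length: 3 bits × 907 symbols = 2721 bits.
Huffman merges:
combine b(62), g(93) → 155
combine c(98), a(153) → 251
combine 155, f(160) → 315
combine d(170), e(171) → 341
combine 251, 315 → 566
combine 341, 566 → 907
Huffman total = 155 + 251 + 315 + 341 + 566 + 907 = 2535 bits.
Saving = 2721 − 2535 = 186 bits.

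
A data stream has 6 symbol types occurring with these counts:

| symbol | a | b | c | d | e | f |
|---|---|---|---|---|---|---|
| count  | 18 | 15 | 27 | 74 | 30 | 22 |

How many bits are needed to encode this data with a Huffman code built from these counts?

Greedily combine the two least-frequent nodes:
b(15) + a(18) → 33
f(22) + c(27) → 49
e(30) + 33 → 63
49 + 63 → 112
d(74) + 112 → 186
Each symbol's bit-cost is frequency × depth; summing gives 443 bits (equivalently 33 + 49 + 63 + 112 + 186).

443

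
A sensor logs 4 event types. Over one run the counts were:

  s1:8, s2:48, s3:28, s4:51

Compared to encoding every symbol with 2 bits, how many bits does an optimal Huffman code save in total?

15

Fixed-length: 2 bits × 135 symbols = 270 bits.
Huffman merges:
combine s1(8), s3(28) → 36
combine 36, s2(48) → 84
combine s4(51), 84 → 135
Huffman total = 36 + 84 + 135 = 255 bits.
Saving = 270 − 255 = 15 bits.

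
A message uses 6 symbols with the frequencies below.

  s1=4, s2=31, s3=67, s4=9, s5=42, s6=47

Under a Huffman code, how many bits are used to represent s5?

2

Repeatedly merge the two smallest:
s1(4) + s4(9) → 13
13 + s2(31) → 44
s5(42) + 44 → 86
s6(47) + s3(67) → 114
86 + 114 → 200
The subtree containing s5 is merged 2 times, so code length = 2.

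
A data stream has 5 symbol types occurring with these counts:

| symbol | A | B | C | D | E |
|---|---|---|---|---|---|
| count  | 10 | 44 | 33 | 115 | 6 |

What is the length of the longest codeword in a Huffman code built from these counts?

Merge the two lowest-weight nodes at each step:
E(6) + A(10) → 16
16 + C(33) → 49
B(44) + 49 → 93
93 + D(115) → 208
The rarest symbols sit at the bottom; the longest codeword is 4 bits.

4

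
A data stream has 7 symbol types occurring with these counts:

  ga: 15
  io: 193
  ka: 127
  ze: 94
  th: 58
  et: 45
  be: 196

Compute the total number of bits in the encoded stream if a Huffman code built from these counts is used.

1846

Build the Huffman tree bottom-up:
ga(15) + et(45) → 60
th(58) + 60 → 118
ze(94) + 118 → 212
ka(127) + io(193) → 320
be(196) + 212 → 408
320 + 408 → 728
The encoded length is the sum of every internal node's weight: 60 + 118 + 212 + 320 + 408 + 728 = 1846 bits.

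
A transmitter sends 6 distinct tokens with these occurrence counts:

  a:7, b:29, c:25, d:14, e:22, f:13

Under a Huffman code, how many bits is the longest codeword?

4

Merge the two lowest-weight nodes at each step:
a(7) + f(13) → 20
d(14) + 20 → 34
e(22) + c(25) → 47
b(29) + 34 → 63
47 + 63 → 110
The rarest symbols sit at the bottom; the longest codeword is 4 bits.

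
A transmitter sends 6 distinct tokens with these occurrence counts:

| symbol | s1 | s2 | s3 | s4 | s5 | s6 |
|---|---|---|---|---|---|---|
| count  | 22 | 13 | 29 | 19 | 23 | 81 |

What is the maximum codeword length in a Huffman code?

Merge the two lowest-weight nodes at each step:
combine s2(13), s4(19) → 32
combine s1(22), s5(23) → 45
combine s3(29), 32 → 61
combine 45, 61 → 106
combine s6(81), 106 → 187
The first pair merged (s2, s4) ends up deepest, at depth 4.

4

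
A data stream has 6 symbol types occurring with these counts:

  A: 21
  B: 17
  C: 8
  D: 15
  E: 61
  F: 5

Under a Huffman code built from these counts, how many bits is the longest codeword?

4

Merge the two lowest-weight nodes at each step:
combine F(5), C(8) → 13
combine 13, D(15) → 28
combine B(17), A(21) → 38
combine 28, 38 → 66
combine E(61), 66 → 127
The rarest symbols sit at the bottom; the longest codeword is 4 bits.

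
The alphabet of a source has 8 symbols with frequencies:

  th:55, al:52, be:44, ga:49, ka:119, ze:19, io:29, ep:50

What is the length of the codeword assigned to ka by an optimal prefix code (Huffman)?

2

Huffman merges, smallest pair first:
ze(19) + io(29) → 48
be(44) + 48 → 92
ga(49) + ep(50) → 99
al(52) + th(55) → 107
92 + 99 → 191
107 + ka(119) → 226
191 + 226 → 417
ka's leaf is at depth 2, giving a 2-bit codeword.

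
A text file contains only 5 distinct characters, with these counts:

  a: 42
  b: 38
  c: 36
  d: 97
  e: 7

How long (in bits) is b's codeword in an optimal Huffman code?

Huffman merges, smallest pair first:
merge e(7) and c(36): 43
merge b(38) and a(42): 80
merge 43 and 80: 123
merge d(97) and 123: 220
b's leaf is at depth 3, giving a 3-bit codeword.

3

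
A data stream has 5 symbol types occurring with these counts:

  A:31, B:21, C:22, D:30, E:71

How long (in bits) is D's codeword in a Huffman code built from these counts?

3

Repeatedly merge the two smallest:
merge B(21) and C(22): 43
merge D(30) and A(31): 61
merge 43 and 61: 104
merge E(71) and 104: 175
D sits 3 levels below the root, so its codeword is 3 bits.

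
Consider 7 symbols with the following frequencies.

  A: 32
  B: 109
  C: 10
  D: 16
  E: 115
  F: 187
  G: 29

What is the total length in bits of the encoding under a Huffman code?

Greedily combine the two least-frequent nodes:
C(10) + D(16) → 26
26 + G(29) → 55
A(32) + 55 → 87
87 + B(109) → 196
E(115) + F(187) → 302
196 + 302 → 498
The encoded length is the sum of every internal node's weight: 26 + 55 + 87 + 196 + 302 + 498 = 1164 bits.

1164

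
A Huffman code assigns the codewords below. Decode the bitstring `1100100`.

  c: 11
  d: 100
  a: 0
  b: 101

caad

Read left to right; each codeword is recognised as soon as it completes (prefix code):
  11→c | 0→a | 0→a | 100→d
Decoded message: caad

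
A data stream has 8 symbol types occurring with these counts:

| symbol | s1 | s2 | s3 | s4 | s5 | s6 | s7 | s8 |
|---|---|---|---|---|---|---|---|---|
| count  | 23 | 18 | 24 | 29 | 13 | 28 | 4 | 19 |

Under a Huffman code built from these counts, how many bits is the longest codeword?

Merge the two lowest-weight nodes at each step:
s7(4) + s5(13) → 17
17 + s2(18) → 35
s8(19) + s1(23) → 42
s3(24) + s6(28) → 52
s4(29) + 35 → 64
42 + 52 → 94
64 + 94 → 158
The rarest symbols sit at the bottom; the longest codeword is 4 bits.

4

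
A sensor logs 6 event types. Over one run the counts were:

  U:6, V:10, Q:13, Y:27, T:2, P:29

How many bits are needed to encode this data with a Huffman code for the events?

Greedily combine the two least-frequent nodes:
combine T(2), U(6) → 8
combine 8, V(10) → 18
combine Q(13), 18 → 31
combine Y(27), P(29) → 56
combine 31, 56 → 87
Each symbol's bit-cost is frequency × depth; summing gives 200 bits (equivalently 8 + 18 + 31 + 56 + 87).

200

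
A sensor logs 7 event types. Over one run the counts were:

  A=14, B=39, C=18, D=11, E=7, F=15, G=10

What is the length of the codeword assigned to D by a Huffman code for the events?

Huffman merges, smallest pair first:
E(7) + G(10) → 17
D(11) + A(14) → 25
F(15) + 17 → 32
C(18) + 25 → 43
32 + B(39) → 71
43 + 71 → 114
D's leaf is at depth 3, giving a 3-bit codeword.

3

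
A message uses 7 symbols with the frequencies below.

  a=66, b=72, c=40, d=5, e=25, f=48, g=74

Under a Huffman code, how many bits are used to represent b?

2

Build the tree from the bottom:
d(5) + e(25) → 30
30 + c(40) → 70
f(48) + a(66) → 114
70 + b(72) → 142
g(74) + 114 → 188
142 + 188 → 330
The subtree containing b is merged 2 times, so code length = 2.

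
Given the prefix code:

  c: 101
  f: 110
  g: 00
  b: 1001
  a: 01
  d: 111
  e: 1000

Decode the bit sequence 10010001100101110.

Read left to right; each codeword is recognised as soon as it completes (prefix code):
  1001→b | 00→g | 01→a | 1001→b | 01→a | 110→f
Decoded message: bgabaf

bgabaf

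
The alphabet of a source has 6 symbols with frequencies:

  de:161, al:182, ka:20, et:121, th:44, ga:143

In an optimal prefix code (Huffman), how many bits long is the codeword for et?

Huffman merges, smallest pair first:
ka(20) + th(44) → 64
64 + et(121) → 185
ga(143) + de(161) → 304
al(182) + 185 → 367
304 + 367 → 671
et sits 3 levels below the root, so its codeword is 3 bits.

3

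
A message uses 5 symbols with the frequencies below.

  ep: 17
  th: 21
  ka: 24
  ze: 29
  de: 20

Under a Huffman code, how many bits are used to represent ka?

Repeatedly merge the two smallest:
combine ep(17), de(20) → 37
combine th(21), ka(24) → 45
combine ze(29), 37 → 66
combine 45, 66 → 111
ka sits 2 levels below the root, so its codeword is 2 bits.

2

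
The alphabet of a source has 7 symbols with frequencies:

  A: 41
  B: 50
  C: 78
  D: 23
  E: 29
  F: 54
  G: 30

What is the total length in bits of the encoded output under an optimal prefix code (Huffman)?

835

Greedily combine the two least-frequent nodes:
merge D(23) and E(29): 52
merge G(30) and A(41): 71
merge B(50) and 52: 102
merge F(54) and 71: 125
merge C(78) and 102: 180
merge 125 and 180: 305
Each symbol's bit-cost is frequency × depth; summing gives 835 bits (equivalently 52 + 71 + 102 + 125 + 180 + 305).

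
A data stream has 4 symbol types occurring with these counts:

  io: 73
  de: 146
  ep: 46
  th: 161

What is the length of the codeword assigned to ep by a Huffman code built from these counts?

Huffman merges, smallest pair first:
combine ep(46), io(73) → 119
combine 119, de(146) → 265
combine th(161), 265 → 426
ep's leaf is at depth 3, giving a 3-bit codeword.

3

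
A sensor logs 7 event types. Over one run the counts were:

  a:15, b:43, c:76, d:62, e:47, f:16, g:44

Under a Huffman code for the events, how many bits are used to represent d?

Huffman merges, smallest pair first:
combine a(15), f(16) → 31
combine 31, b(43) → 74
combine g(44), e(47) → 91
combine d(62), 74 → 136
combine c(76), 91 → 167
combine 136, 167 → 303
d's leaf is at depth 2, giving a 2-bit codeword.

2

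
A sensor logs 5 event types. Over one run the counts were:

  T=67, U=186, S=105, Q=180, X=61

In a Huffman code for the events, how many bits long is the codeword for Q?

Build the tree from the bottom:
merge X(61) and T(67): 128
merge S(105) and 128: 233
merge Q(180) and U(186): 366
merge 233 and 366: 599
Q's leaf is at depth 2, giving a 2-bit codeword.

2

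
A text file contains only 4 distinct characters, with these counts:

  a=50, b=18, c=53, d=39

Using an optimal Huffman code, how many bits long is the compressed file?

320

Build the Huffman tree bottom-up:
b(18) + d(39) → 57
a(50) + c(53) → 103
57 + 103 → 160
Total encoded bits = sum of merged weights = 57 + 103 + 160 = 320.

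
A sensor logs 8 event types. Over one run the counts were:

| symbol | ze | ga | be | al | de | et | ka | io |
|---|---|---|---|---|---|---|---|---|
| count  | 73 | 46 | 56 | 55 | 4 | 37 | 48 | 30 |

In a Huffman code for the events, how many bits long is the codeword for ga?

3

Huffman merges, smallest pair first:
de(4) + io(30) → 34
34 + et(37) → 71
ga(46) + ka(48) → 94
al(55) + be(56) → 111
71 + ze(73) → 144
94 + 111 → 205
144 + 205 → 349
ga's leaf is at depth 3, giving a 3-bit codeword.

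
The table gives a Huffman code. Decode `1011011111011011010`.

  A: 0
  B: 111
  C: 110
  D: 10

DCBCCCD

Read left to right; each codeword is recognised as soon as it completes (prefix code):
  10→D | 110→C | 111→B | 110→C | 110→C | 110→C | 10→D
Decoded message: DCBCCCD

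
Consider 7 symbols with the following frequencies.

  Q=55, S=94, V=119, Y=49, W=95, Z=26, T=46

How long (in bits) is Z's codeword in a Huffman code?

4

Build the tree from the bottom:
Z(26) + T(46) → 72
Y(49) + Q(55) → 104
72 + S(94) → 166
W(95) + 104 → 199
V(119) + 166 → 285
199 + 285 → 484
Z's leaf is at depth 4, giving a 4-bit codeword.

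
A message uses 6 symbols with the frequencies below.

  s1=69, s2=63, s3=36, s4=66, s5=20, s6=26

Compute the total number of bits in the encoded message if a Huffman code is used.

Build the Huffman tree bottom-up:
s5(20) + s6(26) → 46
s3(36) + 46 → 82
s2(63) + s4(66) → 129
s1(69) + 82 → 151
129 + 151 → 280
The encoded length is the sum of every internal node's weight: 46 + 82 + 129 + 151 + 280 = 688 bits.

688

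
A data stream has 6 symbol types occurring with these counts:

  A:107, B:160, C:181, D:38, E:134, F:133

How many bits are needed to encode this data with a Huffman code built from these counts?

1918

Build the Huffman tree bottom-up:
combine D(38), A(107) → 145
combine F(133), E(134) → 267
combine 145, B(160) → 305
combine C(181), 267 → 448
combine 305, 448 → 753
The encoded length is the sum of every internal node's weight: 145 + 267 + 305 + 448 + 753 = 1918 bits.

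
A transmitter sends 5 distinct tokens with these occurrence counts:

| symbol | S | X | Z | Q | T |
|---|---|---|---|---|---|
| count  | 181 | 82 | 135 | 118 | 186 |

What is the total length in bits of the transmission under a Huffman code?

Greedily combine the two least-frequent nodes:
merge X(82) and Q(118): 200
merge Z(135) and S(181): 316
merge T(186) and 200: 386
merge 316 and 386: 702
The encoded length is the sum of every internal node's weight: 200 + 316 + 386 + 702 = 1604 bits.

1604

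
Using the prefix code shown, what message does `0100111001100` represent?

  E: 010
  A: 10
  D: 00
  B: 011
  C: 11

EBABD

Read left to right; each codeword is recognised as soon as it completes (prefix code):
  010→E | 011→B | 10→A | 011→B | 00→D
Decoded message: EBABD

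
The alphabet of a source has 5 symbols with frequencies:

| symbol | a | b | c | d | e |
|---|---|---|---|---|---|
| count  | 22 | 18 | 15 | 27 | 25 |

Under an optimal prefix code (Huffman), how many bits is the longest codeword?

Merge the two lowest-weight nodes at each step:
merge c(15) and b(18): 33
merge a(22) and e(25): 47
merge d(27) and 33: 60
merge 47 and 60: 107
Maximum depth reached is 3.

3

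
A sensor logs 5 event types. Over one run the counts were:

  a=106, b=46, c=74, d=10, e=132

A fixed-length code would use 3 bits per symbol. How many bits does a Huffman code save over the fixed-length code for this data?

Fixed-length: 3 bits × 368 symbols = 1104 bits.
Huffman merges:
combine d(10), b(46) → 56
combine 56, c(74) → 130
combine a(106), 130 → 236
combine e(132), 236 → 368
Huffman total = 56 + 130 + 236 + 368 = 790 bits.
Saving = 1104 − 790 = 314 bits.

314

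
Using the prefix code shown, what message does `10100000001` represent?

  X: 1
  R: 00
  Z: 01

XZRRRZ

Read left to right; each codeword is recognised as soon as it completes (prefix code):
  1→X | 01→Z | 00→R | 00→R | 00→R | 01→Z
Decoded message: XZRRRZ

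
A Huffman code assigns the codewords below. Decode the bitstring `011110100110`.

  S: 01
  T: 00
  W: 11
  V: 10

Read left to right; each codeword is recognised as soon as it completes (prefix code):
  01→S | 11→W | 10→V | 10→V | 01→S | 10→V
Decoded message: SWVVSV

SWVVSV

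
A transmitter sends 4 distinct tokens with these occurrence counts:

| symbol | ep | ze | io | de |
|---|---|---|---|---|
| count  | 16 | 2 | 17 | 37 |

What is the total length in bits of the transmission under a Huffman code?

Merge the two smallest weights repeatedly:
ze(2) + ep(16) → 18
io(17) + 18 → 35
35 + de(37) → 72
Each symbol's bit-cost is frequency × depth; summing gives 125 bits (equivalently 18 + 35 + 72).

125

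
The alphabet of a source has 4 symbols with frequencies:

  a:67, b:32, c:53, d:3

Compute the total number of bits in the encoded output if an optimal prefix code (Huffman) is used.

278

Merge the two smallest weights repeatedly:
merge d(3) and b(32): 35
merge 35 and c(53): 88
merge a(67) and 88: 155
Each symbol's bit-cost is frequency × depth; summing gives 278 bits (equivalently 35 + 88 + 155).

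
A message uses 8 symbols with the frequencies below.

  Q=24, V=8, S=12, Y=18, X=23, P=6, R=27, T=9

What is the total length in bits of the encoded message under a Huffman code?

Greedily combine the two least-frequent nodes:
P(6) + V(8) → 14
T(9) + S(12) → 21
14 + Y(18) → 32
21 + X(23) → 44
Q(24) + R(27) → 51
32 + 44 → 76
51 + 76 → 127
Total encoded bits = sum of merged weights = 14 + 21 + 32 + 44 + 51 + 76 + 127 = 365.

365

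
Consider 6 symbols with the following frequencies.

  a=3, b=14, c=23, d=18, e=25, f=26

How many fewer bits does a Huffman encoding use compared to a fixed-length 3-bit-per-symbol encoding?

57

Fixed-length: 3 bits × 109 symbols = 327 bits.
Huffman merges:
a(3) + b(14) → 17
17 + d(18) → 35
c(23) + e(25) → 48
f(26) + 35 → 61
48 + 61 → 109
Huffman total = 17 + 35 + 48 + 61 + 109 = 270 bits.
Saving = 327 − 270 = 57 bits.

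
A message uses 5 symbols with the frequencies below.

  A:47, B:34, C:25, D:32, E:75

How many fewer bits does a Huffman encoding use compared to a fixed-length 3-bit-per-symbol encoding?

Fixed-length: 3 bits × 213 symbols = 639 bits.
Huffman merges:
merge C(25) and D(32): 57
merge B(34) and A(47): 81
merge 57 and E(75): 132
merge 81 and 132: 213
Huffman total = 57 + 81 + 132 + 213 = 483 bits.
Saving = 639 − 483 = 156 bits.

156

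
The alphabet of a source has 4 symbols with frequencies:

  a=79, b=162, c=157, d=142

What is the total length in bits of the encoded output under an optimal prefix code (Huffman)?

1080

Greedily combine the two least-frequent nodes:
a(79) + d(142) → 221
c(157) + b(162) → 319
221 + 319 → 540
Total encoded bits = sum of merged weights = 221 + 319 + 540 = 1080.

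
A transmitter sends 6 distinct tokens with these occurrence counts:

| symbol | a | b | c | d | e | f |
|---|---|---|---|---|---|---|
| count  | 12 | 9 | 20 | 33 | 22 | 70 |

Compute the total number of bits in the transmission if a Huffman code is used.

Greedily combine the two least-frequent nodes:
b(9) + a(12) → 21
c(20) + 21 → 41
e(22) + d(33) → 55
41 + 55 → 96
f(70) + 96 → 166
Total encoded bits = sum of merged weights = 21 + 41 + 55 + 96 + 166 = 379.

379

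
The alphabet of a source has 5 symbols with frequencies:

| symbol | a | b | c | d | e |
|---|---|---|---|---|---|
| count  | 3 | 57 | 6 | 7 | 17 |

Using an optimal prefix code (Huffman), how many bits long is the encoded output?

148

Build the Huffman tree bottom-up:
combine a(3), c(6) → 9
combine d(7), 9 → 16
combine 16, e(17) → 33
combine 33, b(57) → 90
Total encoded bits = sum of merged weights = 9 + 16 + 33 + 90 = 148.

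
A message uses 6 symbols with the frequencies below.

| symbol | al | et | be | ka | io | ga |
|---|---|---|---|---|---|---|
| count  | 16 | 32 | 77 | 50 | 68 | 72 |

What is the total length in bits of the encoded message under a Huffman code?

776

Merge the two smallest weights repeatedly:
al(16) + et(32) → 48
48 + ka(50) → 98
io(68) + ga(72) → 140
be(77) + 98 → 175
140 + 175 → 315
Each symbol's bit-cost is frequency × depth; summing gives 776 bits (equivalently 48 + 98 + 140 + 175 + 315).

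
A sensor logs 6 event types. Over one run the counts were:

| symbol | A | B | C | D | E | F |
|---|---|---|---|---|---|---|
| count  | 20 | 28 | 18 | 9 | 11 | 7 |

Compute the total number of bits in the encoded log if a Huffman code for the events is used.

Build the Huffman tree bottom-up:
merge F(7) and D(9): 16
merge E(11) and 16: 27
merge C(18) and A(20): 38
merge 27 and B(28): 55
merge 38 and 55: 93
Each symbol's bit-cost is frequency × depth; summing gives 229 bits (equivalently 16 + 27 + 38 + 55 + 93).

229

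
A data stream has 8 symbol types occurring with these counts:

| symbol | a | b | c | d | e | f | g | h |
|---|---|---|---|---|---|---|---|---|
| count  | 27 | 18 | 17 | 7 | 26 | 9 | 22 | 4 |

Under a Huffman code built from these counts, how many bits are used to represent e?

2

Repeatedly merge the two smallest:
merge h(4) and d(7): 11
merge f(9) and 11: 20
merge c(17) and b(18): 35
merge 20 and g(22): 42
merge e(26) and a(27): 53
merge 35 and 42: 77
merge 53 and 77: 130
The subtree containing e is merged 2 times, so code length = 2.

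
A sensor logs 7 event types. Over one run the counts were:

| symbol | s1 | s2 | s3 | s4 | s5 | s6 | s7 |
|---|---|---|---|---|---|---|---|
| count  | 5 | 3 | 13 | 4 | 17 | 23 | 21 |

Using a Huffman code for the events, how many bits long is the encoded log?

216

Merge the two smallest weights repeatedly:
combine s2(3), s4(4) → 7
combine s1(5), 7 → 12
combine 12, s3(13) → 25
combine s5(17), s7(21) → 38
combine s6(23), 25 → 48
combine 38, 48 → 86
The encoded length is the sum of every internal node's weight: 7 + 12 + 25 + 38 + 48 + 86 = 216 bits.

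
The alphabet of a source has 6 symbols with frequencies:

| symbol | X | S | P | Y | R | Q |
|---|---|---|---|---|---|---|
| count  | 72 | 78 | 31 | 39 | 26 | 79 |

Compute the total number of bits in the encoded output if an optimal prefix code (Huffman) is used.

Build the Huffman tree bottom-up:
combine R(26), P(31) → 57
combine Y(39), 57 → 96
combine X(72), S(78) → 150
combine Q(79), 96 → 175
combine 150, 175 → 325
Each symbol's bit-cost is frequency × depth; summing gives 803 bits (equivalently 57 + 96 + 150 + 175 + 325).

803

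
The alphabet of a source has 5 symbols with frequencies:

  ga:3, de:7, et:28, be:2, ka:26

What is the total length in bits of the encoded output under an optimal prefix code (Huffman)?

Greedily combine the two least-frequent nodes:
merge be(2) and ga(3): 5
merge 5 and de(7): 12
merge 12 and ka(26): 38
merge et(28) and 38: 66
Each symbol's bit-cost is frequency × depth; summing gives 121 bits (equivalently 5 + 12 + 38 + 66).

121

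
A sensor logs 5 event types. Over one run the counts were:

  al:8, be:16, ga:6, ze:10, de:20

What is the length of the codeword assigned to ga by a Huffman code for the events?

3

Huffman merges, smallest pair first:
combine ga(6), al(8) → 14
combine ze(10), 14 → 24
combine be(16), de(20) → 36
combine 24, 36 → 60
ga's leaf is at depth 3, giving a 3-bit codeword.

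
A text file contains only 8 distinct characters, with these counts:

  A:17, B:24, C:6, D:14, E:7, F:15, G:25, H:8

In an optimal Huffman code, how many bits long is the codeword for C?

5

Huffman merges, smallest pair first:
C(6) + E(7) → 13
H(8) + 13 → 21
D(14) + F(15) → 29
A(17) + 21 → 38
B(24) + G(25) → 49
29 + 38 → 67
49 + 67 → 116
C's leaf is at depth 5, giving a 5-bit codeword.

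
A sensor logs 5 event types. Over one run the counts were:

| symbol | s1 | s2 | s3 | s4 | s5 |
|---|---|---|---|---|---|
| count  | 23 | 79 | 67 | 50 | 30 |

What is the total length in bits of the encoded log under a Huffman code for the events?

551

Merge the two smallest weights repeatedly:
s1(23) + s5(30) → 53
s4(50) + 53 → 103
s3(67) + s2(79) → 146
103 + 146 → 249
The encoded length is the sum of every internal node's weight: 53 + 103 + 146 + 249 = 551 bits.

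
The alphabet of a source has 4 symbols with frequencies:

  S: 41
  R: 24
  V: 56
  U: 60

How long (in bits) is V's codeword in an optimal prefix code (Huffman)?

Huffman merges, smallest pair first:
merge R(24) and S(41): 65
merge V(56) and U(60): 116
merge 65 and 116: 181
V's leaf is at depth 2, giving a 2-bit codeword.

2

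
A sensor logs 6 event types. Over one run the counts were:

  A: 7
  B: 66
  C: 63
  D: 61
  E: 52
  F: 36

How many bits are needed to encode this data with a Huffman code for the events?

708

Build the Huffman tree bottom-up:
merge A(7) and F(36): 43
merge 43 and E(52): 95
merge D(61) and C(63): 124
merge B(66) and 95: 161
merge 124 and 161: 285
The encoded length is the sum of every internal node's weight: 43 + 95 + 124 + 161 + 285 = 708 bits.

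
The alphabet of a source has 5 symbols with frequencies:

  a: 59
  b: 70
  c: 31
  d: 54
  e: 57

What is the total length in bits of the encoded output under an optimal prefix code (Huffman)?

627

Build the Huffman tree bottom-up:
combine c(31), d(54) → 85
combine e(57), a(59) → 116
combine b(70), 85 → 155
combine 116, 155 → 271
Each symbol's bit-cost is frequency × depth; summing gives 627 bits (equivalently 85 + 116 + 155 + 271).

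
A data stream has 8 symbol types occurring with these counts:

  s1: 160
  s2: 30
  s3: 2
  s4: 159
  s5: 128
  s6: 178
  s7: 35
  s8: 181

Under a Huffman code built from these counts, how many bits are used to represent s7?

4

Build the tree from the bottom:
s3(2) + s2(30) → 32
32 + s7(35) → 67
67 + s5(128) → 195
s4(159) + s1(160) → 319
s6(178) + s8(181) → 359
195 + 319 → 514
359 + 514 → 873
The subtree containing s7 is merged 4 times, so code length = 4.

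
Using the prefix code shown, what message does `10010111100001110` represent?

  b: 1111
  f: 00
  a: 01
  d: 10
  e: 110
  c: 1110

Read left to right; each codeword is recognised as soon as it completes (prefix code):
  10→d | 01→a | 01→a | 1110→c | 00→f | 01→a | 110→e
Decoded message: daacfae

daacfae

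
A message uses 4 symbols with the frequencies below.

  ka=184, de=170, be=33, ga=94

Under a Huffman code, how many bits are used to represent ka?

1

Repeatedly merge the two smallest:
merge be(33) and ga(94): 127
merge 127 and de(170): 297
merge ka(184) and 297: 481
ka is merged only at the final step, so code length = 1.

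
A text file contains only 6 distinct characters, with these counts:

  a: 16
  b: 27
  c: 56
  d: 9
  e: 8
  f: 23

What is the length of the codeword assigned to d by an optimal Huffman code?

Repeatedly merge the two smallest:
merge e(8) and d(9): 17
merge a(16) and 17: 33
merge f(23) and b(27): 50
merge 33 and 50: 83
merge c(56) and 83: 139
d's leaf is at depth 4, giving a 4-bit codeword.

4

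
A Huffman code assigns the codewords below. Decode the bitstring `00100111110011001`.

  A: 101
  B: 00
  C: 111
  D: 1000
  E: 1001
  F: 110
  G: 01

Read left to right; each codeword is recognised as soon as it completes (prefix code):
  00→B | 1001→E | 111→C | 1001→E | 1001→E
Decoded message: BECEE

BECEE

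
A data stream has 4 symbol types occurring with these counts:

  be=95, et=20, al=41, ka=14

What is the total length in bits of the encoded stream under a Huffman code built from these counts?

Greedily combine the two least-frequent nodes:
combine ka(14), et(20) → 34
combine 34, al(41) → 75
combine 75, be(95) → 170
The encoded length is the sum of every internal node's weight: 34 + 75 + 170 = 279 bits.

279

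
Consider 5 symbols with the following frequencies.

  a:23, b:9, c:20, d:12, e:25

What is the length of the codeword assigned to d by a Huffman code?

3

Repeatedly merge the two smallest:
b(9) + d(12) → 21
c(20) + 21 → 41
a(23) + e(25) → 48
41 + 48 → 89
d's leaf is at depth 3, giving a 3-bit codeword.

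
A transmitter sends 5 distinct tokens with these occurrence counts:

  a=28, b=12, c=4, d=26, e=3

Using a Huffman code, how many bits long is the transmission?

Greedily combine the two least-frequent nodes:
merge e(3) and c(4): 7
merge 7 and b(12): 19
merge 19 and d(26): 45
merge a(28) and 45: 73
The encoded length is the sum of every internal node's weight: 7 + 19 + 45 + 73 = 144 bits.

144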